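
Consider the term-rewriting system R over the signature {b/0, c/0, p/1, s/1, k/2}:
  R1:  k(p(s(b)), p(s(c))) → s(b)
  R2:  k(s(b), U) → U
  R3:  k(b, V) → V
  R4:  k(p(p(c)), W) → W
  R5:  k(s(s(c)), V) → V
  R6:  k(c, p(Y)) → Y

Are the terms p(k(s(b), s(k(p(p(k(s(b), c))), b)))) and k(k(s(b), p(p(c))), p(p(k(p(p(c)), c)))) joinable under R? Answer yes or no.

no — NF(t₁) = p(s(b)), NF(t₂) = p(p(c))

Reduce t₁ = p(k(s(b), s(k(p(p(k(s(b), c))), b)))):
1. p(k(s(b), s(k(p(p(k(s(b), c))), b))))  →  p(s(k(p(p(k(s(b), c))), b)))   [R2 at 1]
2. p(s(k(p(p(k(s(b), c))), b)))  →  p(s(k(p(p(c)), b)))   [R2 at 1.1.1.1.1]
3. p(s(k(p(p(c)), b)))  →  p(s(b))   [R4 at 1.1]

Reduce t₂ = k(k(s(b), p(p(c))), p(p(k(p(p(c)), c)))):
1. k(k(s(b), p(p(c))), p(p(k(p(p(c)), c))))  →  k(p(p(c)), p(p(k(p(p(c)), c))))   [R2 at 1]
2. k(p(p(c)), p(p(k(p(p(c)), c))))  →  p(p(k(p(p(c)), c)))   [R4 at ε]
3. p(p(k(p(p(c)), c)))  →  p(p(c))   [R4 at 1.1]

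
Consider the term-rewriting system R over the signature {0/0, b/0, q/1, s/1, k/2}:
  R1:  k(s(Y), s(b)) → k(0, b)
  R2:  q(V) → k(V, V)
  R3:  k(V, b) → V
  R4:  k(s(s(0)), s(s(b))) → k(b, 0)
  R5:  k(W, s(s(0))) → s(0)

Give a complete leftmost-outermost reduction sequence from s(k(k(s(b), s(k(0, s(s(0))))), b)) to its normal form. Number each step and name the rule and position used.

s(s(0))

1. s(k(k(s(b), s(k(0, s(s(0))))), b))  →  s(k(s(b), s(k(0, s(s(0))))))   [R3 at 1]
2. s(k(s(b), s(k(0, s(s(0))))))  →  s(k(s(b), s(s(0))))   [R5 at 1.2.1]
3. s(k(s(b), s(s(0))))  →  s(s(0))   [R5 at 1]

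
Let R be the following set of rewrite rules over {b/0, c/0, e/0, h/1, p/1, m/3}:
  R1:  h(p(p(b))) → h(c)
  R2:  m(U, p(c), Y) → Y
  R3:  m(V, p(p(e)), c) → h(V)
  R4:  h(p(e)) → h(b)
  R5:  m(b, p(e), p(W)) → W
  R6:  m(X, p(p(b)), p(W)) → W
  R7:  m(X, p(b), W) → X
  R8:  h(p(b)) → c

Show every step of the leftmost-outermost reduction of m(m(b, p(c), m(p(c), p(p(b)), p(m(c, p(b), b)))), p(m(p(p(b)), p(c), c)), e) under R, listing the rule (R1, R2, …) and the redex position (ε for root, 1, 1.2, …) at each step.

1. m(m(b, p(c), m(p(c), p(p(b)), p(m(c, p(b), b)))), p(m(p(p(b)), p(c), c)), e)  →  m(m(p(c), p(p(b)), p(m(c, p(b), b))), p(m(p(p(b)), p(c), c)), e)   [R2 at 1]
2. m(m(p(c), p(p(b)), p(m(c, p(b), b))), p(m(p(p(b)), p(c), c)), e)  →  m(m(c, p(b), b), p(m(p(p(b)), p(c), c)), e)   [R6 at 1]
3. m(m(c, p(b), b), p(m(p(p(b)), p(c), c)), e)  →  m(c, p(m(p(p(b)), p(c), c)), e)   [R7 at 1]
4. m(c, p(m(p(p(b)), p(c), c)), e)  →  m(c, p(c), e)   [R2 at 2.1]
5. m(c, p(c), e)  →  e   [R2 at ε]

e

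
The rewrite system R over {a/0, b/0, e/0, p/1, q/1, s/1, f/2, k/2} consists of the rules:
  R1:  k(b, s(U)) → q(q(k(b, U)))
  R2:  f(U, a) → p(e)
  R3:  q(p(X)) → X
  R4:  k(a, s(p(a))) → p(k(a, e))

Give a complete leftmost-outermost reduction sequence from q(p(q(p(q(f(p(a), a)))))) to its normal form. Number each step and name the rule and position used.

1. q(p(q(p(q(f(p(a), a))))))  →  q(p(q(f(p(a), a))))   [R3 at ε]
2. q(p(q(f(p(a), a))))  →  q(f(p(a), a))   [R3 at ε]
3. q(f(p(a), a))  →  q(p(e))   [R2 at 1]
4. q(p(e))  →  e   [R3 at ε]

e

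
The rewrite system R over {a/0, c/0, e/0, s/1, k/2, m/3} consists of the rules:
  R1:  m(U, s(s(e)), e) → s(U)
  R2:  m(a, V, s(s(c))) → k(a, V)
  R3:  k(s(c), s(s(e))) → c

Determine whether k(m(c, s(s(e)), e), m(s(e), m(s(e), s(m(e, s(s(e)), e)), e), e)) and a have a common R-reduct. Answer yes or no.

no — NF(t₁) = c, NF(t₂) = a

Reduce t₁ = k(m(c, s(s(e)), e), m(s(e), m(s(e), s(m(e, s(s(e)), e)), e), e)):
1. k(m(c, s(s(e)), e), m(s(e), m(s(e), s(m(e, s(s(e)), e)), e), e))  →  k(s(c), m(s(e), m(s(e), s(m(e, s(s(e)), e)), e), e))   [R1 at 1]
2. k(s(c), m(s(e), m(s(e), s(m(e, s(s(e)), e)), e), e))  →  k(s(c), m(s(e), m(s(e), s(s(e)), e), e))   [R1 at 2.2.2.1]
3. k(s(c), m(s(e), m(s(e), s(s(e)), e), e))  →  k(s(c), m(s(e), s(s(e)), e))   [R1 at 2.2]
4. k(s(c), m(s(e), s(s(e)), e))  →  k(s(c), s(s(e)))   [R1 at 2]
5. k(s(c), s(s(e)))  →  c   [R3 at ε]

Reduce t₂ = a:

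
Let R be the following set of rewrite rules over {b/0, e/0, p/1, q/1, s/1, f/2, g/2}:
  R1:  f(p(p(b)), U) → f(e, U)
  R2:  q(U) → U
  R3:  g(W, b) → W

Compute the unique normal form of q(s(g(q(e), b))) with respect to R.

s(e)

1. q(s(g(q(e), b)))  →  s(g(q(e), b))   [R2 at ε]
2. s(g(q(e), b))  →  s(q(e))   [R3 at 1]
3. s(q(e))  →  s(e)   [R2 at 1]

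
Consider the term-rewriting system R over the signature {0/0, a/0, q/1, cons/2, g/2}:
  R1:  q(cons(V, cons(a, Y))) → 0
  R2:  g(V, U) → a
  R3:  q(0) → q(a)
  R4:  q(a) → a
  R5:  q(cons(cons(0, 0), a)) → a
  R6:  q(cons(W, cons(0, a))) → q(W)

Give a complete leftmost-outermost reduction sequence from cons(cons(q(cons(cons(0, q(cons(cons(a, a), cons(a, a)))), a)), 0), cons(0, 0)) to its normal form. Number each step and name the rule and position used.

cons(cons(a, 0), cons(0, 0))

1. cons(cons(q(cons(cons(0, q(cons(cons(a, a), cons(a, a)))), a)), 0), cons(0, 0))  →  cons(cons(q(cons(cons(0, 0), a)), 0), cons(0, 0))   [R1 at 1.1.1.1.2]
2. cons(cons(q(cons(cons(0, 0), a)), 0), cons(0, 0))  →  cons(cons(a, 0), cons(0, 0))   [R5 at 1.1]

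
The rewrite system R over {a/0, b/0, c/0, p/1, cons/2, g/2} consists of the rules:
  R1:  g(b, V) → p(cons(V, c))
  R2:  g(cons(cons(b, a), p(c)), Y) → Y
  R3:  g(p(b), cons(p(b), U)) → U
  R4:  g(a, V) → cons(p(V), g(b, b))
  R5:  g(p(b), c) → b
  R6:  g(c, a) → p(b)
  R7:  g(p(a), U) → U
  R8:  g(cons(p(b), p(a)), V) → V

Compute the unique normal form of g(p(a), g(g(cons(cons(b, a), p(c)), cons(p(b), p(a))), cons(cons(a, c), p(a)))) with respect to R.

1. g(p(a), g(g(cons(cons(b, a), p(c)), cons(p(b), p(a))), cons(cons(a, c), p(a))))  →  g(g(cons(cons(b, a), p(c)), cons(p(b), p(a))), cons(cons(a, c), p(a)))   [R7 at ε]
2. g(g(cons(cons(b, a), p(c)), cons(p(b), p(a))), cons(cons(a, c), p(a)))  →  g(cons(p(b), p(a)), cons(cons(a, c), p(a)))   [R2 at 1]
3. g(cons(p(b), p(a)), cons(cons(a, c), p(a)))  →  cons(cons(a, c), p(a))   [R8 at ε]

cons(cons(a, c), p(a))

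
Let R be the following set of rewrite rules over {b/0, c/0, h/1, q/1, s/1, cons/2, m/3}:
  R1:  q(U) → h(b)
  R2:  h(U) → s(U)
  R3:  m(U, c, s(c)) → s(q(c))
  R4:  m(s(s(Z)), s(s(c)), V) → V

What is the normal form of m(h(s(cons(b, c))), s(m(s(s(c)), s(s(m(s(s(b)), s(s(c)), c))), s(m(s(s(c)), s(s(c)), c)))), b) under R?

1. m(h(s(cons(b, c))), s(m(s(s(c)), s(s(m(s(s(b)), s(s(c)), c))), s(m(s(s(c)), s(s(c)), c)))), b)  →  m(s(s(cons(b, c))), s(m(s(s(c)), s(s(m(s(s(b)), s(s(c)), c))), s(m(s(s(c)), s(s(c)), c)))), b)   [R2 at 1]
2. m(s(s(cons(b, c))), s(m(s(s(c)), s(s(m(s(s(b)), s(s(c)), c))), s(m(s(s(c)), s(s(c)), c)))), b)  →  m(s(s(cons(b, c))), s(m(s(s(c)), s(s(c)), s(m(s(s(c)), s(s(c)), c)))), b)   [R4 at 2.1.2.1.1]
3. m(s(s(cons(b, c))), s(m(s(s(c)), s(s(c)), s(m(s(s(c)), s(s(c)), c)))), b)  →  m(s(s(cons(b, c))), s(s(m(s(s(c)), s(s(c)), c))), b)   [R4 at 2.1]
4. m(s(s(cons(b, c))), s(s(m(s(s(c)), s(s(c)), c))), b)  →  m(s(s(cons(b, c))), s(s(c)), b)   [R4 at 2.1.1]
5. m(s(s(cons(b, c))), s(s(c)), b)  →  b   [R4 at ε]

b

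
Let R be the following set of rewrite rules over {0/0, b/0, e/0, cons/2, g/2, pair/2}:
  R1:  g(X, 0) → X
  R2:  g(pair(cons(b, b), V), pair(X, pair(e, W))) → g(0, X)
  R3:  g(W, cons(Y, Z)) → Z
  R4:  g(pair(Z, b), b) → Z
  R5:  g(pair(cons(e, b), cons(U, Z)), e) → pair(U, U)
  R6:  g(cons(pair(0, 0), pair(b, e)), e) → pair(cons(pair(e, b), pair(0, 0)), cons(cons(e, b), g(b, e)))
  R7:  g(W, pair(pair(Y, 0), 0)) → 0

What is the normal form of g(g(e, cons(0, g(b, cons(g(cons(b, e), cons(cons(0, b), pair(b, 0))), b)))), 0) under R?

1. g(g(e, cons(0, g(b, cons(g(cons(b, e), cons(cons(0, b), pair(b, 0))), b)))), 0)  →  g(e, cons(0, g(b, cons(g(cons(b, e), cons(cons(0, b), pair(b, 0))), b))))   [R1 at ε]
2. g(e, cons(0, g(b, cons(g(cons(b, e), cons(cons(0, b), pair(b, 0))), b))))  →  g(b, cons(g(cons(b, e), cons(cons(0, b), pair(b, 0))), b))   [R3 at ε]
3. g(b, cons(g(cons(b, e), cons(cons(0, b), pair(b, 0))), b))  →  b   [R3 at ε]

b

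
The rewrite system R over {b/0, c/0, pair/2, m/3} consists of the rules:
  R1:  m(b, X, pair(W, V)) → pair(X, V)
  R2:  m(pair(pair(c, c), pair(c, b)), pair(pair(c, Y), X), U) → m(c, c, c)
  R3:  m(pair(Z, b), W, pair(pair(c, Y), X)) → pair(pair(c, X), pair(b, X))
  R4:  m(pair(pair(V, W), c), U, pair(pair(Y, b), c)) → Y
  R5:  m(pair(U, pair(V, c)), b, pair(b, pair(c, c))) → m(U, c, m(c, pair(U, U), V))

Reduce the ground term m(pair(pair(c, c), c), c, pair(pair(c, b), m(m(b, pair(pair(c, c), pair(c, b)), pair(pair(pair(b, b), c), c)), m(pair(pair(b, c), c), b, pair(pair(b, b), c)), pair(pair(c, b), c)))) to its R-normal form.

1. m(pair(pair(c, c), c), c, pair(pair(c, b), m(m(b, pair(pair(c, c), pair(c, b)), pair(pair(pair(b, b), c), c)), m(pair(pair(b, c), c), b, pair(pair(b, b), c)), pair(pair(c, b), c))))  →  m(pair(pair(c, c), c), c, pair(pair(c, b), m(pair(pair(pair(c, c), pair(c, b)), c), m(pair(pair(b, c), c), b, pair(pair(b, b), c)), pair(pair(c, b), c))))   [R1 at 3.2.1]
2. m(pair(pair(c, c), c), c, pair(pair(c, b), m(pair(pair(pair(c, c), pair(c, b)), c), m(pair(pair(b, c), c), b, pair(pair(b, b), c)), pair(pair(c, b), c))))  →  m(pair(pair(c, c), c), c, pair(pair(c, b), c))   [R4 at 3.2]
3. m(pair(pair(c, c), c), c, pair(pair(c, b), c))  →  c   [R4 at ε]

c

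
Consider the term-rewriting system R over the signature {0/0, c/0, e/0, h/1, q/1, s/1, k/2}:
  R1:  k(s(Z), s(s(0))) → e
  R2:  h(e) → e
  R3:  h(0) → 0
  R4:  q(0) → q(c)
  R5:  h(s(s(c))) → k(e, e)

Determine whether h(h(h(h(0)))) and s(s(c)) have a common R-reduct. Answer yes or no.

no — NF(t₁) = 0, NF(t₂) = s(s(c))

Reduce t₁ = h(h(h(h(0)))):
1. h(h(h(h(0))))  →  h(h(h(0)))   [R3 at 1.1.1]
2. h(h(h(0)))  →  h(h(0))   [R3 at 1.1]
3. h(h(0))  →  h(0)   [R3 at 1]
4. h(0)  →  0   [R3 at ε]

Reduce t₂ = s(s(c)):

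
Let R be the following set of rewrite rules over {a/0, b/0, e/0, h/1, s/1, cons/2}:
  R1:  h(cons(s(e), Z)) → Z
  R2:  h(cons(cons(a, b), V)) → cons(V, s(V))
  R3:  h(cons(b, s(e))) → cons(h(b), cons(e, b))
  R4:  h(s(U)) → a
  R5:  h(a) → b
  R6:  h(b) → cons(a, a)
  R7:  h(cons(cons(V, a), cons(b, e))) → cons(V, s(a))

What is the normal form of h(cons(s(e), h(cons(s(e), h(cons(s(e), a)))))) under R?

a

1. h(cons(s(e), h(cons(s(e), h(cons(s(e), a))))))  →  h(cons(s(e), h(cons(s(e), a))))   [R1 at ε]
2. h(cons(s(e), h(cons(s(e), a))))  →  h(cons(s(e), a))   [R1 at ε]
3. h(cons(s(e), a))  →  a   [R1 at ε]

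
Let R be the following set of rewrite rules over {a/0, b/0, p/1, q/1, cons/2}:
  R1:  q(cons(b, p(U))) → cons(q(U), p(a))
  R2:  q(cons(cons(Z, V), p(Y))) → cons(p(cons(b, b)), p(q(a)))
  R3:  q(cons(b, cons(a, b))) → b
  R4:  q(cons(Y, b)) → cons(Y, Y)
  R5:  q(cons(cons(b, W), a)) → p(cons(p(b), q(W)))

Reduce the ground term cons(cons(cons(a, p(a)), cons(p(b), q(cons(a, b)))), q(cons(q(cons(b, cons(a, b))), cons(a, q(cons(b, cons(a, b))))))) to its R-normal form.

cons(cons(cons(a, p(a)), cons(p(b), cons(a, a))), b)

1. cons(cons(cons(a, p(a)), cons(p(b), q(cons(a, b)))), q(cons(q(cons(b, cons(a, b))), cons(a, q(cons(b, cons(a, b)))))))  →  cons(cons(cons(a, p(a)), cons(p(b), cons(a, a))), q(cons(q(cons(b, cons(a, b))), cons(a, q(cons(b, cons(a, b)))))))   [R4 at 1.2.2]
2. cons(cons(cons(a, p(a)), cons(p(b), cons(a, a))), q(cons(q(cons(b, cons(a, b))), cons(a, q(cons(b, cons(a, b)))))))  →  cons(cons(cons(a, p(a)), cons(p(b), cons(a, a))), q(cons(b, cons(a, q(cons(b, cons(a, b)))))))   [R3 at 2.1.1]
3. cons(cons(cons(a, p(a)), cons(p(b), cons(a, a))), q(cons(b, cons(a, q(cons(b, cons(a, b)))))))  →  cons(cons(cons(a, p(a)), cons(p(b), cons(a, a))), q(cons(b, cons(a, b))))   [R3 at 2.1.2.2]
4. cons(cons(cons(a, p(a)), cons(p(b), cons(a, a))), q(cons(b, cons(a, b))))  →  cons(cons(cons(a, p(a)), cons(p(b), cons(a, a))), b)   [R3 at 2]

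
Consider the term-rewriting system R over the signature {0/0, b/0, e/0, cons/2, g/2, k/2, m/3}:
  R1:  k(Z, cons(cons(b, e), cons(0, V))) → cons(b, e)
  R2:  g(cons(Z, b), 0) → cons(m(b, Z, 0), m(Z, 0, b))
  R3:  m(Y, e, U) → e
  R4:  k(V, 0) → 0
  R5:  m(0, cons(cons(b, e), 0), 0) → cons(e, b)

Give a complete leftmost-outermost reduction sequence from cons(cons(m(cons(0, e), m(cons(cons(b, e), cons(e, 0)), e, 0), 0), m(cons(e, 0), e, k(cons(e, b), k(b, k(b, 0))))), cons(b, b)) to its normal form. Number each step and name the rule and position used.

cons(cons(e, e), cons(b, b))

1. cons(cons(m(cons(0, e), m(cons(cons(b, e), cons(e, 0)), e, 0), 0), m(cons(e, 0), e, k(cons(e, b), k(b, k(b, 0))))), cons(b, b))  →  cons(cons(m(cons(0, e), e, 0), m(cons(e, 0), e, k(cons(e, b), k(b, k(b, 0))))), cons(b, b))   [R3 at 1.1.2]
2. cons(cons(m(cons(0, e), e, 0), m(cons(e, 0), e, k(cons(e, b), k(b, k(b, 0))))), cons(b, b))  →  cons(cons(e, m(cons(e, 0), e, k(cons(e, b), k(b, k(b, 0))))), cons(b, b))   [R3 at 1.1]
3. cons(cons(e, m(cons(e, 0), e, k(cons(e, b), k(b, k(b, 0))))), cons(b, b))  →  cons(cons(e, e), cons(b, b))   [R3 at 1.2]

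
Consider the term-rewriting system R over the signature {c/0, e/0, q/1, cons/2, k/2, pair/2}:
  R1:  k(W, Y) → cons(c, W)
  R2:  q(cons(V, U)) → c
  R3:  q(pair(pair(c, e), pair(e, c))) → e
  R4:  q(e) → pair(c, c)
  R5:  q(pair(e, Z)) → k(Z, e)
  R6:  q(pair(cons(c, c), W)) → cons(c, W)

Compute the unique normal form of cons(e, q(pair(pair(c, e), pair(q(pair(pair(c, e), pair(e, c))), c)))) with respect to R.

1. cons(e, q(pair(pair(c, e), pair(q(pair(pair(c, e), pair(e, c))), c))))  →  cons(e, q(pair(pair(c, e), pair(e, c))))   [R3 at 2.1.2.1]
2. cons(e, q(pair(pair(c, e), pair(e, c))))  →  cons(e, e)   [R3 at 2]

cons(e, e)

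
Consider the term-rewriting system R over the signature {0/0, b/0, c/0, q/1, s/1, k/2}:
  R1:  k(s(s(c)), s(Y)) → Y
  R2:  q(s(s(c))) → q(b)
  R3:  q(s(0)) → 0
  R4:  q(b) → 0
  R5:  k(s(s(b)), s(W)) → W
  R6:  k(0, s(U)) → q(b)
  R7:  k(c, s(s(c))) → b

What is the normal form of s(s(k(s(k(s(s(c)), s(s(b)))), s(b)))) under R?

1. s(s(k(s(k(s(s(c)), s(s(b)))), s(b))))  →  s(s(k(s(s(b)), s(b))))   [R1 at 1.1.1.1]
2. s(s(k(s(s(b)), s(b))))  →  s(s(b))   [R5 at 1.1]

s(s(b))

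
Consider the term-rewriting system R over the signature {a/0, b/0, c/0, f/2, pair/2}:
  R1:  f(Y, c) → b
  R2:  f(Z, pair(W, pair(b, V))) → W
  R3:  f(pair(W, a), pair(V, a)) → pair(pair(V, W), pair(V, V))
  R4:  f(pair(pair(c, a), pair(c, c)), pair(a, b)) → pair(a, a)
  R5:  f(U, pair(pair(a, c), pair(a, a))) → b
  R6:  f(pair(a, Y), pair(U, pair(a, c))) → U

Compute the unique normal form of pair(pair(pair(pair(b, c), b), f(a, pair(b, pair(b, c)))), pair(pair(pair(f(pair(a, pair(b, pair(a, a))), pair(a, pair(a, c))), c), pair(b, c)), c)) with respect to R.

pair(pair(pair(pair(b, c), b), b), pair(pair(pair(a, c), pair(b, c)), c))

1. pair(pair(pair(pair(b, c), b), f(a, pair(b, pair(b, c)))), pair(pair(pair(f(pair(a, pair(b, pair(a, a))), pair(a, pair(a, c))), c), pair(b, c)), c))  →  pair(pair(pair(pair(b, c), b), b), pair(pair(pair(f(pair(a, pair(b, pair(a, a))), pair(a, pair(a, c))), c), pair(b, c)), c))   [R2 at 1.2]
2. pair(pair(pair(pair(b, c), b), b), pair(pair(pair(f(pair(a, pair(b, pair(a, a))), pair(a, pair(a, c))), c), pair(b, c)), c))  →  pair(pair(pair(pair(b, c), b), b), pair(pair(pair(a, c), pair(b, c)), c))   [R6 at 2.1.1.1]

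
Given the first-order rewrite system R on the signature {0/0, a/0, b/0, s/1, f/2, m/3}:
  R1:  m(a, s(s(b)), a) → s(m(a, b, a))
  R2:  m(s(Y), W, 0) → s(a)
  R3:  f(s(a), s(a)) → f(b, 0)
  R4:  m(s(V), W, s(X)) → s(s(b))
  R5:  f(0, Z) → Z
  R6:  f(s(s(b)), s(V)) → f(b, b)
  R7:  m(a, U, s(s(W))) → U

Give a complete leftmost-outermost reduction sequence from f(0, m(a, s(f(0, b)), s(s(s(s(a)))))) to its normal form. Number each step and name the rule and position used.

s(b)

1. f(0, m(a, s(f(0, b)), s(s(s(s(a))))))  →  m(a, s(f(0, b)), s(s(s(s(a)))))   [R5 at ε]
2. m(a, s(f(0, b)), s(s(s(s(a)))))  →  s(f(0, b))   [R7 at ε]
3. s(f(0, b))  →  s(b)   [R5 at 1]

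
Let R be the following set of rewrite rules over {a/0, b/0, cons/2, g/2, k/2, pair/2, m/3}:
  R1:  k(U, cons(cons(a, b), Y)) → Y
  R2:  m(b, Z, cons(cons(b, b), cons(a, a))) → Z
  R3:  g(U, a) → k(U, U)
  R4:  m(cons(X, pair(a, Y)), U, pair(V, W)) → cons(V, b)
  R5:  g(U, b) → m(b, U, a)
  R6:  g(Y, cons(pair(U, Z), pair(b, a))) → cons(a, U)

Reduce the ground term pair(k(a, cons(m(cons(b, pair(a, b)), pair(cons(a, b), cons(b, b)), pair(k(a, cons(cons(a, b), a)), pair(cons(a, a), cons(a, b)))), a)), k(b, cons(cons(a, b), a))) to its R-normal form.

1. pair(k(a, cons(m(cons(b, pair(a, b)), pair(cons(a, b), cons(b, b)), pair(k(a, cons(cons(a, b), a)), pair(cons(a, a), cons(a, b)))), a)), k(b, cons(cons(a, b), a)))  →  pair(k(a, cons(cons(k(a, cons(cons(a, b), a)), b), a)), k(b, cons(cons(a, b), a)))   [R4 at 1.2.1]
2. pair(k(a, cons(cons(k(a, cons(cons(a, b), a)), b), a)), k(b, cons(cons(a, b), a)))  →  pair(k(a, cons(cons(a, b), a)), k(b, cons(cons(a, b), a)))   [R1 at 1.2.1.1]
3. pair(k(a, cons(cons(a, b), a)), k(b, cons(cons(a, b), a)))  →  pair(a, k(b, cons(cons(a, b), a)))   [R1 at 1]
4. pair(a, k(b, cons(cons(a, b), a)))  →  pair(a, a)   [R1 at 2]

pair(a, a)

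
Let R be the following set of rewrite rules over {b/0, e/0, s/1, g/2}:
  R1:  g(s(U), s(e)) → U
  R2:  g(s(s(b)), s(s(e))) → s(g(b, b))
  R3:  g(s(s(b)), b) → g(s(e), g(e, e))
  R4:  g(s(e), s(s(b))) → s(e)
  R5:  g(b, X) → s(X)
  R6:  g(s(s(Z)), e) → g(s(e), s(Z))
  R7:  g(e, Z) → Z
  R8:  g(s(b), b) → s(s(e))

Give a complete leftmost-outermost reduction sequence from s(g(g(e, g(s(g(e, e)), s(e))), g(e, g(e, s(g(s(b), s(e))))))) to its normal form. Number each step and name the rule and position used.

1. s(g(g(e, g(s(g(e, e)), s(e))), g(e, g(e, s(g(s(b), s(e)))))))  →  s(g(g(s(g(e, e)), s(e)), g(e, g(e, s(g(s(b), s(e)))))))   [R7 at 1.1]
2. s(g(g(s(g(e, e)), s(e)), g(e, g(e, s(g(s(b), s(e)))))))  →  s(g(g(e, e), g(e, g(e, s(g(s(b), s(e)))))))   [R1 at 1.1]
3. s(g(g(e, e), g(e, g(e, s(g(s(b), s(e)))))))  →  s(g(e, g(e, g(e, s(g(s(b), s(e)))))))   [R7 at 1.1]
4. s(g(e, g(e, g(e, s(g(s(b), s(e)))))))  →  s(g(e, g(e, s(g(s(b), s(e))))))   [R7 at 1]
5. s(g(e, g(e, s(g(s(b), s(e))))))  →  s(g(e, s(g(s(b), s(e)))))   [R7 at 1]
6. s(g(e, s(g(s(b), s(e)))))  →  s(s(g(s(b), s(e))))   [R7 at 1]
7. s(s(g(s(b), s(e))))  →  s(s(b))   [R1 at 1.1]

s(s(b))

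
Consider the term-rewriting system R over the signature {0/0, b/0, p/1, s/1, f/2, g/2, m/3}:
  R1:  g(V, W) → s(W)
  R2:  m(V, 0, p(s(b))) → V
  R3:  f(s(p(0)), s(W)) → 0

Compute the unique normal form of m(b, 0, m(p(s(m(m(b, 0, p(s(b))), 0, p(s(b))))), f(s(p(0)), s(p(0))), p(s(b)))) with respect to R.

1. m(b, 0, m(p(s(m(m(b, 0, p(s(b))), 0, p(s(b))))), f(s(p(0)), s(p(0))), p(s(b))))  →  m(b, 0, m(p(s(m(b, 0, p(s(b))))), f(s(p(0)), s(p(0))), p(s(b))))   [R2 at 3.1.1.1]
2. m(b, 0, m(p(s(m(b, 0, p(s(b))))), f(s(p(0)), s(p(0))), p(s(b))))  →  m(b, 0, m(p(s(b)), f(s(p(0)), s(p(0))), p(s(b))))   [R2 at 3.1.1.1]
3. m(b, 0, m(p(s(b)), f(s(p(0)), s(p(0))), p(s(b))))  →  m(b, 0, m(p(s(b)), 0, p(s(b))))   [R3 at 3.2]
4. m(b, 0, m(p(s(b)), 0, p(s(b))))  →  m(b, 0, p(s(b)))   [R2 at 3]
5. m(b, 0, p(s(b)))  →  b   [R2 at ε]

b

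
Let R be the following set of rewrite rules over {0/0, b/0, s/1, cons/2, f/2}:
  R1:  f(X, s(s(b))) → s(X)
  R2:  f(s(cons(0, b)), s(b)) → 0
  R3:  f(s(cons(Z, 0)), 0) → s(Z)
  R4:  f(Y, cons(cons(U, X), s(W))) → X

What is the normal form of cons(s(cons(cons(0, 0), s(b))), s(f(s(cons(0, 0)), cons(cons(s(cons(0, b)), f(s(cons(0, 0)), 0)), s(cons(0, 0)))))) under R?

cons(s(cons(cons(0, 0), s(b))), s(s(0)))

1. cons(s(cons(cons(0, 0), s(b))), s(f(s(cons(0, 0)), cons(cons(s(cons(0, b)), f(s(cons(0, 0)), 0)), s(cons(0, 0))))))  →  cons(s(cons(cons(0, 0), s(b))), s(f(s(cons(0, 0)), 0)))   [R4 at 2.1]
2. cons(s(cons(cons(0, 0), s(b))), s(f(s(cons(0, 0)), 0)))  →  cons(s(cons(cons(0, 0), s(b))), s(s(0)))   [R3 at 2.1]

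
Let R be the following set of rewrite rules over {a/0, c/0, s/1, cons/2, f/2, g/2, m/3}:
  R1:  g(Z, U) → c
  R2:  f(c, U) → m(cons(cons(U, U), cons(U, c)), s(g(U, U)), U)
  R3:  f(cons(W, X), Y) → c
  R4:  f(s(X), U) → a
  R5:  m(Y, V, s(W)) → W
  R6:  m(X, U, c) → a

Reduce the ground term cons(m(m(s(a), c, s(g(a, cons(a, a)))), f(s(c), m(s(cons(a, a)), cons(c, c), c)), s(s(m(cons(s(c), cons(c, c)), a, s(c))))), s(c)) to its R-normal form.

1. cons(m(m(s(a), c, s(g(a, cons(a, a)))), f(s(c), m(s(cons(a, a)), cons(c, c), c)), s(s(m(cons(s(c), cons(c, c)), a, s(c))))), s(c))  →  cons(s(m(cons(s(c), cons(c, c)), a, s(c))), s(c))   [R5 at 1]
2. cons(s(m(cons(s(c), cons(c, c)), a, s(c))), s(c))  →  cons(s(c), s(c))   [R5 at 1.1]

cons(s(c), s(c))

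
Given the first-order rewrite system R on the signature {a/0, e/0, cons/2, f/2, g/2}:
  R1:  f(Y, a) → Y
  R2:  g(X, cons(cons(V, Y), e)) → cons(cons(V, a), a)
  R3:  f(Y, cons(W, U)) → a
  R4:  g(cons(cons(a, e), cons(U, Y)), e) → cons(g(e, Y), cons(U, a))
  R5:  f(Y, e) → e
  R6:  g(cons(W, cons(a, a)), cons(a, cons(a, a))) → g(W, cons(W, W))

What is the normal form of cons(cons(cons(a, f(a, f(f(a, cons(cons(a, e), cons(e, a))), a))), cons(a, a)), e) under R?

1. cons(cons(cons(a, f(a, f(f(a, cons(cons(a, e), cons(e, a))), a))), cons(a, a)), e)  →  cons(cons(cons(a, f(a, f(a, cons(cons(a, e), cons(e, a))))), cons(a, a)), e)   [R1 at 1.1.2.2]
2. cons(cons(cons(a, f(a, f(a, cons(cons(a, e), cons(e, a))))), cons(a, a)), e)  →  cons(cons(cons(a, f(a, a)), cons(a, a)), e)   [R3 at 1.1.2.2]
3. cons(cons(cons(a, f(a, a)), cons(a, a)), e)  →  cons(cons(cons(a, a), cons(a, a)), e)   [R1 at 1.1.2]

cons(cons(cons(a, a), cons(a, a)), e)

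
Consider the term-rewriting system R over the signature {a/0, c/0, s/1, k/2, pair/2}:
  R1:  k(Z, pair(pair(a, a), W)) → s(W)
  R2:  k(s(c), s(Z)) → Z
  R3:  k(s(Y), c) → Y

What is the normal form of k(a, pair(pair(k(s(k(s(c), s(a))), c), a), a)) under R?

1. k(a, pair(pair(k(s(k(s(c), s(a))), c), a), a))  →  k(a, pair(pair(k(s(c), s(a)), a), a))   [R3 at 2.1.1]
2. k(a, pair(pair(k(s(c), s(a)), a), a))  →  k(a, pair(pair(a, a), a))   [R2 at 2.1.1]
3. k(a, pair(pair(a, a), a))  →  s(a)   [R1 at ε]

s(a)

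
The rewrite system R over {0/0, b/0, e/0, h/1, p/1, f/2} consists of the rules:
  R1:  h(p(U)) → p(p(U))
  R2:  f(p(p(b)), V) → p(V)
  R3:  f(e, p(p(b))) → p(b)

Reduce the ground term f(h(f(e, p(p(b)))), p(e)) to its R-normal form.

p(p(e))

1. f(h(f(e, p(p(b)))), p(e))  →  f(h(p(b)), p(e))   [R3 at 1.1]
2. f(h(p(b)), p(e))  →  f(p(p(b)), p(e))   [R1 at 1]
3. f(p(p(b)), p(e))  →  p(p(e))   [R2 at ε]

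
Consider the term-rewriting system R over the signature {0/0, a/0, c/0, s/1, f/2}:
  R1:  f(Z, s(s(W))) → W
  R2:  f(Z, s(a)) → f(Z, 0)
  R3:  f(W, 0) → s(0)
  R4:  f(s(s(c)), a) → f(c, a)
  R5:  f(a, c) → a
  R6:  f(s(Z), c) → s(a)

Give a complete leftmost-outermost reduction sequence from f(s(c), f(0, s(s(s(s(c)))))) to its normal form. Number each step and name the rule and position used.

c

1. f(s(c), f(0, s(s(s(s(c))))))  →  f(s(c), s(s(c)))   [R1 at 2]
2. f(s(c), s(s(c)))  →  c   [R1 at ε]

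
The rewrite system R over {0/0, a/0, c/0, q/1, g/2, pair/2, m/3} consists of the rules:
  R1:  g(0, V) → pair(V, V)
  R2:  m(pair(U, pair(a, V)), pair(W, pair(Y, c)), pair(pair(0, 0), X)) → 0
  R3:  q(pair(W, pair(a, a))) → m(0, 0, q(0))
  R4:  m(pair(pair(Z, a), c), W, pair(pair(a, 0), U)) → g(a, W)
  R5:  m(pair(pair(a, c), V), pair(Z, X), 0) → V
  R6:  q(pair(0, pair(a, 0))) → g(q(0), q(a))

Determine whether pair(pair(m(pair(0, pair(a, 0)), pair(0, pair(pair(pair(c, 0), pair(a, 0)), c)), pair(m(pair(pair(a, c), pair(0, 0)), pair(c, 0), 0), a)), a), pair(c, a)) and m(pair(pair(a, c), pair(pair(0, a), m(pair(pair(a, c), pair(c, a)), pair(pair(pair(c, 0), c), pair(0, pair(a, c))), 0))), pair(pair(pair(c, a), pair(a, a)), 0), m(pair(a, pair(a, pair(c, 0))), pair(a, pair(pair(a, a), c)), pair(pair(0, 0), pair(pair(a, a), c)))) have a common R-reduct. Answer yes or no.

yes — NF(t₁) = pair(pair(0, a), pair(c, a)), NF(t₂) = pair(pair(0, a), pair(c, a))

Reduce t₁ = pair(pair(m(pair(0, pair(a, 0)), pair(0, pair(pair(pair(c, 0), pair(a, 0)), c)), pair(m(pair(pair(a, c), pair(0, 0)), pair(c, 0), 0), a)), a), pair(c, a)):
1. pair(pair(m(pair(0, pair(a, 0)), pair(0, pair(pair(pair(c, 0), pair(a, 0)), c)), pair(m(pair(pair(a, c), pair(0, 0)), pair(c, 0), 0), a)), a), pair(c, a))  →  pair(pair(m(pair(0, pair(a, 0)), pair(0, pair(pair(pair(c, 0), pair(a, 0)), c)), pair(pair(0, 0), a)), a), pair(c, a))   [R5 at 1.1.3.1]
2. pair(pair(m(pair(0, pair(a, 0)), pair(0, pair(pair(pair(c, 0), pair(a, 0)), c)), pair(pair(0, 0), a)), a), pair(c, a))  →  pair(pair(0, a), pair(c, a))   [R2 at 1.1]

Reduce t₂ = m(pair(pair(a, c), pair(pair(0, a), m(pair(pair(a, c), pair(c, a)), pair(pair(pair(c, 0), c), pair(0, pair(a, c))), 0))), pair(pair(pair(c, a), pair(a, a)), 0), m(pair(a, pair(a, pair(c, 0))), pair(a, pair(pair(a, a), c)), pair(pair(0, 0), pair(pair(a, a), c)))):
1. m(pair(pair(a, c), pair(pair(0, a), m(pair(pair(a, c), pair(c, a)), pair(pair(pair(c, 0), c), pair(0, pair(a, c))), 0))), pair(pair(pair(c, a), pair(a, a)), 0), m(pair(a, pair(a, pair(c, 0))), pair(a, pair(pair(a, a), c)), pair(pair(0, 0), pair(pair(a, a), c))))  →  m(pair(pair(a, c), pair(pair(0, a), pair(c, a))), pair(pair(pair(c, a), pair(a, a)), 0), m(pair(a, pair(a, pair(c, 0))), pair(a, pair(pair(a, a), c)), pair(pair(0, 0), pair(pair(a, a), c))))   [R5 at 1.2.2]
2. m(pair(pair(a, c), pair(pair(0, a), pair(c, a))), pair(pair(pair(c, a), pair(a, a)), 0), m(pair(a, pair(a, pair(c, 0))), pair(a, pair(pair(a, a), c)), pair(pair(0, 0), pair(pair(a, a), c))))  →  m(pair(pair(a, c), pair(pair(0, a), pair(c, a))), pair(pair(pair(c, a), pair(a, a)), 0), 0)   [R2 at 3]
3. m(pair(pair(a, c), pair(pair(0, a), pair(c, a))), pair(pair(pair(c, a), pair(a, a)), 0), 0)  →  pair(pair(0, a), pair(c, a))   [R5 at ε]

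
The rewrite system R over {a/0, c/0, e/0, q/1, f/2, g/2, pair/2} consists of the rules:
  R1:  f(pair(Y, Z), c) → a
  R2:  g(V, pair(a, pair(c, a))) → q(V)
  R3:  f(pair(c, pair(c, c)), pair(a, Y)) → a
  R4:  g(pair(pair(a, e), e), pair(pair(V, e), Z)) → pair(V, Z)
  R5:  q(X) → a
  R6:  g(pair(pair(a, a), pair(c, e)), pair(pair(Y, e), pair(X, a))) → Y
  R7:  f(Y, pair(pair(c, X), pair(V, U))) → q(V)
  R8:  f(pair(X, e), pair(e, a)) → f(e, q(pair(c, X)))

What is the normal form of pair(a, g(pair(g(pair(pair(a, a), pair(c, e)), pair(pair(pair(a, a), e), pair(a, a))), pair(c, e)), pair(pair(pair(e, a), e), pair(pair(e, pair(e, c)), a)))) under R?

pair(a, pair(e, a))

1. pair(a, g(pair(g(pair(pair(a, a), pair(c, e)), pair(pair(pair(a, a), e), pair(a, a))), pair(c, e)), pair(pair(pair(e, a), e), pair(pair(e, pair(e, c)), a))))  →  pair(a, g(pair(pair(a, a), pair(c, e)), pair(pair(pair(e, a), e), pair(pair(e, pair(e, c)), a))))   [R6 at 2.1.1]
2. pair(a, g(pair(pair(a, a), pair(c, e)), pair(pair(pair(e, a), e), pair(pair(e, pair(e, c)), a))))  →  pair(a, pair(e, a))   [R6 at 2]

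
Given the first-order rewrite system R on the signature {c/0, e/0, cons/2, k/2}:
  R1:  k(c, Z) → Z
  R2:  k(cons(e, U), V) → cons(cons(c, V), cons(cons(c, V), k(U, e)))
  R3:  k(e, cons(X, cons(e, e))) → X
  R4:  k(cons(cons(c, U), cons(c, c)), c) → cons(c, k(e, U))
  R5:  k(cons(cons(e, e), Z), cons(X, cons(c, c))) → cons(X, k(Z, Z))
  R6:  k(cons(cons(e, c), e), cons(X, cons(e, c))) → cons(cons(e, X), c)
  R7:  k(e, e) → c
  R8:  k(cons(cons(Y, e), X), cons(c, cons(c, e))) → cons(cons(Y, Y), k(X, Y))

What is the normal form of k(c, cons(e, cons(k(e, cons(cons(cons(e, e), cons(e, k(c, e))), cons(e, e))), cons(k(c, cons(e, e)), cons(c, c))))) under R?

1. k(c, cons(e, cons(k(e, cons(cons(cons(e, e), cons(e, k(c, e))), cons(e, e))), cons(k(c, cons(e, e)), cons(c, c)))))  →  cons(e, cons(k(e, cons(cons(cons(e, e), cons(e, k(c, e))), cons(e, e))), cons(k(c, cons(e, e)), cons(c, c))))   [R1 at ε]
2. cons(e, cons(k(e, cons(cons(cons(e, e), cons(e, k(c, e))), cons(e, e))), cons(k(c, cons(e, e)), cons(c, c))))  →  cons(e, cons(cons(cons(e, e), cons(e, k(c, e))), cons(k(c, cons(e, e)), cons(c, c))))   [R3 at 2.1]
3. cons(e, cons(cons(cons(e, e), cons(e, k(c, e))), cons(k(c, cons(e, e)), cons(c, c))))  →  cons(e, cons(cons(cons(e, e), cons(e, e)), cons(k(c, cons(e, e)), cons(c, c))))   [R1 at 2.1.2.2]
4. cons(e, cons(cons(cons(e, e), cons(e, e)), cons(k(c, cons(e, e)), cons(c, c))))  →  cons(e, cons(cons(cons(e, e), cons(e, e)), cons(cons(e, e), cons(c, c))))   [R1 at 2.2.1]

cons(e, cons(cons(cons(e, e), cons(e, e)), cons(cons(e, e), cons(c, c))))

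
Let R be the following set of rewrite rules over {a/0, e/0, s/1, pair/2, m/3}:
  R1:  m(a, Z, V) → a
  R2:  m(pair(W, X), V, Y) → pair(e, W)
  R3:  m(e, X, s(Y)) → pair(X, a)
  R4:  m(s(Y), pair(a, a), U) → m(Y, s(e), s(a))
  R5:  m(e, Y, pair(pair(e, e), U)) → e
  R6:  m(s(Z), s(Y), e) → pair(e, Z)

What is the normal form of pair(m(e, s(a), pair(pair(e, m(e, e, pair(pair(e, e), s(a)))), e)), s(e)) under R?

pair(e, s(e))

1. pair(m(e, s(a), pair(pair(e, m(e, e, pair(pair(e, e), s(a)))), e)), s(e))  →  pair(m(e, s(a), pair(pair(e, e), e)), s(e))   [R5 at 1.3.1.2]
2. pair(m(e, s(a), pair(pair(e, e), e)), s(e))  →  pair(e, s(e))   [R5 at 1]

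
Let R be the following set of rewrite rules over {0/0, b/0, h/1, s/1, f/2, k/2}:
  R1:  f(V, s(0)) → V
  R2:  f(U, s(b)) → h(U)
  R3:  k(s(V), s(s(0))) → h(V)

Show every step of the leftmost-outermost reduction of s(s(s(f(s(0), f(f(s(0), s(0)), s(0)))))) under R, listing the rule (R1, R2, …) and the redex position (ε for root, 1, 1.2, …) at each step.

s(s(s(s(0))))

1. s(s(s(f(s(0), f(f(s(0), s(0)), s(0))))))  →  s(s(s(f(s(0), f(s(0), s(0))))))   [R1 at 1.1.1.2]
2. s(s(s(f(s(0), f(s(0), s(0))))))  →  s(s(s(f(s(0), s(0)))))   [R1 at 1.1.1.2]
3. s(s(s(f(s(0), s(0)))))  →  s(s(s(s(0))))   [R1 at 1.1.1]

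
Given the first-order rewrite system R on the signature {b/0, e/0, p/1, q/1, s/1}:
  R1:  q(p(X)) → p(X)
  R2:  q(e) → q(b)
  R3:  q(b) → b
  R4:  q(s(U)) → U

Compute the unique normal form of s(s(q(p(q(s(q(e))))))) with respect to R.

s(s(p(b)))

1. s(s(q(p(q(s(q(e)))))))  →  s(s(p(q(s(q(e))))))   [R1 at 1.1]
2. s(s(p(q(s(q(e))))))  →  s(s(p(q(e))))   [R4 at 1.1.1]
3. s(s(p(q(e))))  →  s(s(p(q(b))))   [R2 at 1.1.1]
4. s(s(p(q(b))))  →  s(s(p(b)))   [R3 at 1.1.1]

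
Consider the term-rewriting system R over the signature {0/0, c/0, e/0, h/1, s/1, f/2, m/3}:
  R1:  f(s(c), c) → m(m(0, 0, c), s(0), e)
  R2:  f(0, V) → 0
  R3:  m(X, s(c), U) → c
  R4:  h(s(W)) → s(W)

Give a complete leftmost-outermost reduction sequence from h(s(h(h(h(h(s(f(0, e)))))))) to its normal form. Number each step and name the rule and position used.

s(s(0))

1. h(s(h(h(h(h(s(f(0, e))))))))  →  s(h(h(h(h(s(f(0, e)))))))   [R4 at ε]
2. s(h(h(h(h(s(f(0, e)))))))  →  s(h(h(h(s(f(0, e))))))   [R4 at 1.1.1.1]
3. s(h(h(h(s(f(0, e))))))  →  s(h(h(s(f(0, e)))))   [R4 at 1.1.1]
4. s(h(h(s(f(0, e)))))  →  s(h(s(f(0, e))))   [R4 at 1.1]
5. s(h(s(f(0, e))))  →  s(s(f(0, e)))   [R4 at 1]
6. s(s(f(0, e)))  →  s(s(0))   [R2 at 1.1]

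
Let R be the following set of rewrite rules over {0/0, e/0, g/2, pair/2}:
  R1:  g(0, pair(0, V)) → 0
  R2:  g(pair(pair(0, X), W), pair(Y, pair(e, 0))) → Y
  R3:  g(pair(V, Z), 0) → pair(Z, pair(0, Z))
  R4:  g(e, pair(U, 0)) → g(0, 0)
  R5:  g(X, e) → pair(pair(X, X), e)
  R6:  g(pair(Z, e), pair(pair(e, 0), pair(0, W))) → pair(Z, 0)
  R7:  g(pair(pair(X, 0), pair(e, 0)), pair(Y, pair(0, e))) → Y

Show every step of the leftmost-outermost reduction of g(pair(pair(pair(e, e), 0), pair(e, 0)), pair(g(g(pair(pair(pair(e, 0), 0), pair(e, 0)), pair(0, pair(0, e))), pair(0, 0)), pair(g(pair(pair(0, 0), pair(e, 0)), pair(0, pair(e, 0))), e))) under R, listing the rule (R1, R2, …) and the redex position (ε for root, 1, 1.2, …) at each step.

1. g(pair(pair(pair(e, e), 0), pair(e, 0)), pair(g(g(pair(pair(pair(e, 0), 0), pair(e, 0)), pair(0, pair(0, e))), pair(0, 0)), pair(g(pair(pair(0, 0), pair(e, 0)), pair(0, pair(e, 0))), e)))  →  g(pair(pair(pair(e, e), 0), pair(e, 0)), pair(g(0, pair(0, 0)), pair(g(pair(pair(0, 0), pair(e, 0)), pair(0, pair(e, 0))), e)))   [R7 at 2.1.1]
2. g(pair(pair(pair(e, e), 0), pair(e, 0)), pair(g(0, pair(0, 0)), pair(g(pair(pair(0, 0), pair(e, 0)), pair(0, pair(e, 0))), e)))  →  g(pair(pair(pair(e, e), 0), pair(e, 0)), pair(0, pair(g(pair(pair(0, 0), pair(e, 0)), pair(0, pair(e, 0))), e)))   [R1 at 2.1]
3. g(pair(pair(pair(e, e), 0), pair(e, 0)), pair(0, pair(g(pair(pair(0, 0), pair(e, 0)), pair(0, pair(e, 0))), e)))  →  g(pair(pair(pair(e, e), 0), pair(e, 0)), pair(0, pair(0, e)))   [R2 at 2.2.1]
4. g(pair(pair(pair(e, e), 0), pair(e, 0)), pair(0, pair(0, e)))  →  0   [R7 at ε]

0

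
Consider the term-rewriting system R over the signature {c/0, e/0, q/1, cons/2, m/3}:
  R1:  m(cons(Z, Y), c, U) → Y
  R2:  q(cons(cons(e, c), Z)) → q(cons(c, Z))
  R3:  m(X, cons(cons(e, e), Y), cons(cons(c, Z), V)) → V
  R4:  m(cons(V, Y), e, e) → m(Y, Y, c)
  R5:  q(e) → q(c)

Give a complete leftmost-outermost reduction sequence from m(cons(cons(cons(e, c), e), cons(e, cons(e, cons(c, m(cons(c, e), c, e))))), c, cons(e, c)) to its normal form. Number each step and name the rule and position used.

1. m(cons(cons(cons(e, c), e), cons(e, cons(e, cons(c, m(cons(c, e), c, e))))), c, cons(e, c))  →  cons(e, cons(e, cons(c, m(cons(c, e), c, e))))   [R1 at ε]
2. cons(e, cons(e, cons(c, m(cons(c, e), c, e))))  →  cons(e, cons(e, cons(c, e)))   [R1 at 2.2.2]

cons(e, cons(e, cons(c, e)))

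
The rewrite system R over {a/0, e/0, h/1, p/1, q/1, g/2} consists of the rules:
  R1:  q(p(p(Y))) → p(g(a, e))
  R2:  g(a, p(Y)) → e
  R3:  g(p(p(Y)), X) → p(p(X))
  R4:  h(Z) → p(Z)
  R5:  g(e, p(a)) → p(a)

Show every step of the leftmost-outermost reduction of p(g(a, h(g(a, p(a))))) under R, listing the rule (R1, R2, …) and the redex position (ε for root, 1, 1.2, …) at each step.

1. p(g(a, h(g(a, p(a)))))  →  p(g(a, p(g(a, p(a)))))   [R4 at 1.2]
2. p(g(a, p(g(a, p(a)))))  →  p(e)   [R2 at 1]

p(e)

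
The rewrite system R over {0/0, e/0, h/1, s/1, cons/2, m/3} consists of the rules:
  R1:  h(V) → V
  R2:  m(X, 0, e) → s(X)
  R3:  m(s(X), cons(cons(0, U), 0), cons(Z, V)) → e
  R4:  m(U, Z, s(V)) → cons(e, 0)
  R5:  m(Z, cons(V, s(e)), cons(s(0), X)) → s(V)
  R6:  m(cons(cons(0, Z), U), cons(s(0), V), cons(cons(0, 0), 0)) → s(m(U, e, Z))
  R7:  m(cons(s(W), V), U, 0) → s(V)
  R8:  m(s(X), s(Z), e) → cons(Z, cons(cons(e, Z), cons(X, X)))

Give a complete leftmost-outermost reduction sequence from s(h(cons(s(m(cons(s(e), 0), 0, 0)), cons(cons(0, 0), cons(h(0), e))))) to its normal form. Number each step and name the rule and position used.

s(cons(s(s(0)), cons(cons(0, 0), cons(0, e))))

1. s(h(cons(s(m(cons(s(e), 0), 0, 0)), cons(cons(0, 0), cons(h(0), e)))))  →  s(cons(s(m(cons(s(e), 0), 0, 0)), cons(cons(0, 0), cons(h(0), e))))   [R1 at 1]
2. s(cons(s(m(cons(s(e), 0), 0, 0)), cons(cons(0, 0), cons(h(0), e))))  →  s(cons(s(s(0)), cons(cons(0, 0), cons(h(0), e))))   [R7 at 1.1.1]
3. s(cons(s(s(0)), cons(cons(0, 0), cons(h(0), e))))  →  s(cons(s(s(0)), cons(cons(0, 0), cons(0, e))))   [R1 at 1.2.2.1]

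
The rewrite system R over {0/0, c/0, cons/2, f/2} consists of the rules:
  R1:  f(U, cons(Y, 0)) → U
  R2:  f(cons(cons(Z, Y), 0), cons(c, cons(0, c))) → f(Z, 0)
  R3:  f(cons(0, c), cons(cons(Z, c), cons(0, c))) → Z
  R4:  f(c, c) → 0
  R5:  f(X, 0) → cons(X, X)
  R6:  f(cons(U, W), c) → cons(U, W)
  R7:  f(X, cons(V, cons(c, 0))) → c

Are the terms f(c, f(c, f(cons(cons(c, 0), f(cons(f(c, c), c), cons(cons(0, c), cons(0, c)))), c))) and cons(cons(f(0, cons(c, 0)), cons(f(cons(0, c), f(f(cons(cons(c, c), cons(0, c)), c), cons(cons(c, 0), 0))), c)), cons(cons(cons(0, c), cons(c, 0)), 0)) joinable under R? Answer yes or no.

no — NF(t₁) = 0, NF(t₂) = cons(cons(0, cons(c, c)), cons(cons(cons(0, c), cons(c, 0)), 0))

Reduce t₁ = f(c, f(c, f(cons(cons(c, 0), f(cons(f(c, c), c), cons(cons(0, c), cons(0, c)))), c))):
1. f(c, f(c, f(cons(cons(c, 0), f(cons(f(c, c), c), cons(cons(0, c), cons(0, c)))), c)))  →  f(c, f(c, cons(cons(c, 0), f(cons(f(c, c), c), cons(cons(0, c), cons(0, c))))))   [R6 at 2.2]
2. f(c, f(c, cons(cons(c, 0), f(cons(f(c, c), c), cons(cons(0, c), cons(0, c))))))  →  f(c, f(c, cons(cons(c, 0), f(cons(0, c), cons(cons(0, c), cons(0, c))))))   [R4 at 2.2.2.1.1]
3. f(c, f(c, cons(cons(c, 0), f(cons(0, c), cons(cons(0, c), cons(0, c))))))  →  f(c, f(c, cons(cons(c, 0), 0)))   [R3 at 2.2.2]
4. f(c, f(c, cons(cons(c, 0), 0)))  →  f(c, c)   [R1 at 2]
5. f(c, c)  →  0   [R4 at ε]

Reduce t₂ = cons(cons(f(0, cons(c, 0)), cons(f(cons(0, c), f(f(cons(cons(c, c), cons(0, c)), c), cons(cons(c, 0), 0))), c)), cons(cons(cons(0, c), cons(c, 0)), 0)):
1. cons(cons(f(0, cons(c, 0)), cons(f(cons(0, c), f(f(cons(cons(c, c), cons(0, c)), c), cons(cons(c, 0), 0))), c)), cons(cons(cons(0, c), cons(c, 0)), 0))  →  cons(cons(0, cons(f(cons(0, c), f(f(cons(cons(c, c), cons(0, c)), c), cons(cons(c, 0), 0))), c)), cons(cons(cons(0, c), cons(c, 0)), 0))   [R1 at 1.1]
2. cons(cons(0, cons(f(cons(0, c), f(f(cons(cons(c, c), cons(0, c)), c), cons(cons(c, 0), 0))), c)), cons(cons(cons(0, c), cons(c, 0)), 0))  →  cons(cons(0, cons(f(cons(0, c), f(cons(cons(c, c), cons(0, c)), c)), c)), cons(cons(cons(0, c), cons(c, 0)), 0))   [R1 at 1.2.1.2]
3. cons(cons(0, cons(f(cons(0, c), f(cons(cons(c, c), cons(0, c)), c)), c)), cons(cons(cons(0, c), cons(c, 0)), 0))  →  cons(cons(0, cons(f(cons(0, c), cons(cons(c, c), cons(0, c))), c)), cons(cons(cons(0, c), cons(c, 0)), 0))   [R6 at 1.2.1.2]
4. cons(cons(0, cons(f(cons(0, c), cons(cons(c, c), cons(0, c))), c)), cons(cons(cons(0, c), cons(c, 0)), 0))  →  cons(cons(0, cons(c, c)), cons(cons(cons(0, c), cons(c, 0)), 0))   [R3 at 1.2.1]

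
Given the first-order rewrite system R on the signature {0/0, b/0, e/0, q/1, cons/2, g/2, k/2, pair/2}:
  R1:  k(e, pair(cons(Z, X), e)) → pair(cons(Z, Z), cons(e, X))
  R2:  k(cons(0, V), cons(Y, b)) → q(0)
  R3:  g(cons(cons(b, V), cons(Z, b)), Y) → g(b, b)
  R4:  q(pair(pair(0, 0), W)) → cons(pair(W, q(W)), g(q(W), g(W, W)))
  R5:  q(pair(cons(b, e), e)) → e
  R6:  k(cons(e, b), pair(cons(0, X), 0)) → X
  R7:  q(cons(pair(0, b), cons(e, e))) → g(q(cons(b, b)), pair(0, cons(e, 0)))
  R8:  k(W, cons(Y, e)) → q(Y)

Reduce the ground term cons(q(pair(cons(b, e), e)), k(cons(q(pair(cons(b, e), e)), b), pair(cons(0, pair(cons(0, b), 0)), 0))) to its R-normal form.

1. cons(q(pair(cons(b, e), e)), k(cons(q(pair(cons(b, e), e)), b), pair(cons(0, pair(cons(0, b), 0)), 0)))  →  cons(e, k(cons(q(pair(cons(b, e), e)), b), pair(cons(0, pair(cons(0, b), 0)), 0)))   [R5 at 1]
2. cons(e, k(cons(q(pair(cons(b, e), e)), b), pair(cons(0, pair(cons(0, b), 0)), 0)))  →  cons(e, k(cons(e, b), pair(cons(0, pair(cons(0, b), 0)), 0)))   [R5 at 2.1.1]
3. cons(e, k(cons(e, b), pair(cons(0, pair(cons(0, b), 0)), 0)))  →  cons(e, pair(cons(0, b), 0))   [R6 at 2]

cons(e, pair(cons(0, b), 0))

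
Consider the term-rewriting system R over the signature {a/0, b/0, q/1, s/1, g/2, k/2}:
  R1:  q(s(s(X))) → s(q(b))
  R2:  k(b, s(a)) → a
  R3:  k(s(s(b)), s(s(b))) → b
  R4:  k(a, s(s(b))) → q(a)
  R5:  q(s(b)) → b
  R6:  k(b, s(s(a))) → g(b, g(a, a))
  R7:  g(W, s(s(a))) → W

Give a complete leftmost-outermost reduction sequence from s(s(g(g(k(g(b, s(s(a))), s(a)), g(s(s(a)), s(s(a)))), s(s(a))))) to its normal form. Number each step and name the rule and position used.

1. s(s(g(g(k(g(b, s(s(a))), s(a)), g(s(s(a)), s(s(a)))), s(s(a)))))  →  s(s(g(k(g(b, s(s(a))), s(a)), g(s(s(a)), s(s(a))))))   [R7 at 1.1]
2. s(s(g(k(g(b, s(s(a))), s(a)), g(s(s(a)), s(s(a))))))  →  s(s(g(k(b, s(a)), g(s(s(a)), s(s(a))))))   [R7 at 1.1.1.1]
3. s(s(g(k(b, s(a)), g(s(s(a)), s(s(a))))))  →  s(s(g(a, g(s(s(a)), s(s(a))))))   [R2 at 1.1.1]
4. s(s(g(a, g(s(s(a)), s(s(a))))))  →  s(s(g(a, s(s(a)))))   [R7 at 1.1.2]
5. s(s(g(a, s(s(a)))))  →  s(s(a))   [R7 at 1.1]

s(s(a))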